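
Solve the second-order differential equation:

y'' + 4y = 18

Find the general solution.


Homogeneous part: r² + 4 = 0 ⇒ r = ±2i, so y_h = C₁cos(2x) + C₂sin(2x).
Try constant y_p = A; plug in: 4A = 18 ⇒ A = 9/2.
General solution: y = C₁cos(2x) + C₂sin(2x) + 9/2.


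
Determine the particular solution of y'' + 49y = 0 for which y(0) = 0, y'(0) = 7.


Characteristic roots of r² + 49 = 0 are ±7i, so y = C₁cos(7x) + C₂sin(7x).
Apply y(0) = 0: C₁ = 0. Differentiate and apply y'(0) = 7: 7·C₂ = 7, so C₂ = 1.
Particular solution: y = sin(7x).


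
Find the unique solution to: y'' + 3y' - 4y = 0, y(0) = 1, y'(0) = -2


Characteristic roots of r² + 3r - 4 = 0 are -4, 1.
General solution y = c₁ e^(-4x) + c₂ e^(x).
Apply y(0) = 1: c₁ + c₂ = 1. Apply y'(0) = -2: -4 c₁ + 1 c₂ = -2.
Solve: c₁ = 3/5, c₂ = 2/5.
Particular solution: y = (3/5)e^(-4x) + (2/5)e^(x).


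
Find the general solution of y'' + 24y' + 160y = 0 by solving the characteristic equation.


Characteristic equation: r² + 24r + 160 = 0.
Discriminant is negative; roots r = -12 ± 4i (complex conjugate pair).
General solution uses e^(α x)(C₁ cos(β x) + C₂ sin(β x)): y = e^(-12x)(C₁cos(4x) + C₂sin(4x)).


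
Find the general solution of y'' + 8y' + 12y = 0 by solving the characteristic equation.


Characteristic equation: r² + 8r + 12 = 0.
Factor: (r + 6)(r + 2) = 0 ⇒ r = -6, -2 (distinct real).
General solution: y = C₁e^(-6x) + C₂e^(-2x).


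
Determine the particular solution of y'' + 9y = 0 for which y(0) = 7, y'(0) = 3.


Characteristic roots of r² + 9 = 0 are ±3i, so y = C₁cos(3x) + C₂sin(3x).
Apply y(0) = 7: C₁ = 7. Differentiate and apply y'(0) = 3: 3·C₂ = 3, so C₂ = 1.
Particular solution: y = 7cos(3x) + sin(3x).


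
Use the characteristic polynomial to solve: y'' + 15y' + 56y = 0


Characteristic equation: r² + 15r + 56 = 0.
Factor: (r + 8)(r + 7) = 0 ⇒ r = -8, -7 (distinct real).
General solution: y = C₁e^(-8x) + C₂e^(-7x).


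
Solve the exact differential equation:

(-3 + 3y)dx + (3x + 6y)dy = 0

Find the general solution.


Check exactness: ∂M/∂y = 3 and ∂N/∂x = 3; equal, so the equation is exact.
Integrate M with respect to x (treating y as constant): ∫M dx = -3x + 3xy + h(y).
Differentiate w.r.t. y and set equal to N: the x-dependent terms already match, leaving h'(y) = 6y. Integrate: h(y) = 3y^2.
So F(x,y) = -3x + 3xy + 3y^2.
General solution: -3x + 3xy + 3y^2 = C.


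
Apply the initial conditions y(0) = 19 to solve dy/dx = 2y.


General solution of y' = 2y is y = Ce^(2x).
Apply y(0) = 19: C = 19.
Particular solution: y = 19e^(2x).


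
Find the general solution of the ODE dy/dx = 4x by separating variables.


Integrate both sides with respect to x: y = ∫ 4x dx = 2x^2 + C.


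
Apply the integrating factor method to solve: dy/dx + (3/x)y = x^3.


P(x) = 3/x ⇒ μ = x^3.
(x^3 y)' = x^6 ⇒ x^3 y = x^7/(7) + C.
Solve for y: y = (1/7)x^4 + C/x^3.


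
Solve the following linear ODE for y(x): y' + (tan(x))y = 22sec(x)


P(x) = tan(x) ⇒ μ = e^(∫tan(x)dx) = sec(x).
(sec(x) y)' = 22sec²(x) ⇒ sec(x) y = 22tan(x) + C.
Multiply by cos(x): y = 22sin(x) + C·cos(x).


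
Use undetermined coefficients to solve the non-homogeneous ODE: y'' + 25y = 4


Homogeneous part: r² + 25 = 0 ⇒ r = ±5i, so y_h = C₁cos(5x) + C₂sin(5x).
Try constant y_p = A; plug in: 25A = 4 ⇒ A = 4/25.
General solution: y = C₁cos(5x) + C₂sin(5x) + 4/25.


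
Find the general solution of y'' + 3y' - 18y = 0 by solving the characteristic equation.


Characteristic equation: r² + 3r - 18 = 0.
Factor: (r + 6)(r - 3) = 0 ⇒ r = -6, 3 (distinct real).
General solution: y = C₁e^(-6x) + C₂e^(3x).


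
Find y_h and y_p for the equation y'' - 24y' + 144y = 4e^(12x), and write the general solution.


Characteristic polynomial (r - 12)² = 0; repeated root r = 12.
y_h = (C₁ + C₂x)e^(12x). Forcing matches the repeated root (resonance), so try y_p = Ax² e^(12x).
Substitute and solve for A: 2A = 4, so A = 2.
General solution: y = (C₁ + C₂x + 2x²)e^(12x).


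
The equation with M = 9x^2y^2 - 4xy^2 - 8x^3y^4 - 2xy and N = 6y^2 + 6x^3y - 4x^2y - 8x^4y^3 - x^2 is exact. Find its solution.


Check exactness: ∂M/∂y = 18x^2y - 8xy - 32x^3y^3 - 2x and ∂N/∂x = 18x^2y - 8xy - 32x^3y^3 - 2x; equal, so the equation is exact.
Integrate M with respect to x (treating y as constant): ∫M dx = 3x^3y^2 - 2x^2y^2 - 2x^4y^4 - x^2y + h(y).
Differentiate w.r.t. y and set equal to N: the x-dependent terms already match, leaving h'(y) = 6y^2. Integrate: h(y) = 2y^3.
So F(x,y) = 2y^3 + 3x^3y^2 - 2x^2y^2 - 2x^4y^4 - x^2y.
General solution: 2y^3 + 3x^3y^2 - 2x^2y^2 - 2x^4y^4 - x^2y = C.


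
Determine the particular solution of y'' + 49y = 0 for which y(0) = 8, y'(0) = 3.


Characteristic roots of r² + 49 = 0 are ±7i, so y = C₁cos(7x) + C₂sin(7x).
Apply y(0) = 8: C₁ = 8. Differentiate and apply y'(0) = 3: 7·C₂ = 3, so C₂ = 3/7.
Particular solution: y = 8cos(7x) + (3/7)sin(7x).


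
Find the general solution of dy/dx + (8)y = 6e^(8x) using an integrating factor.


P(x) = 8 ⇒ μ = e^(8x).
(μ y)' = 6e^(16x) ⇒ μ y = (6/16)e^(16x) + C.
Divide by μ: y = (3/8)e^(8x) + Ce^(-8x).


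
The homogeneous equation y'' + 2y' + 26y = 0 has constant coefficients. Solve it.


Characteristic equation: r² + 2r + 26 = 0.
Discriminant is negative; roots r = -1 ± 5i (complex conjugate pair).
General solution uses e^(α x)(C₁ cos(β x) + C₂ sin(β x)): y = e^(-x)(C₁cos(5x) + C₂sin(5x)).


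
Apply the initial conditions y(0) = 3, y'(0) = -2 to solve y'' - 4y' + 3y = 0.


Characteristic roots of r² - 4r + 3 = 0 are 3, 1.
General solution y = c₁ e^(3x) + c₂ e^(x).
Apply y(0) = 3: c₁ + c₂ = 3. Apply y'(0) = -2: 3 c₁ + 1 c₂ = -2.
Solve: c₁ = -5/2, c₂ = 11/2.
Particular solution: y = -(5/2)e^(3x) + (11/2)e^(x).


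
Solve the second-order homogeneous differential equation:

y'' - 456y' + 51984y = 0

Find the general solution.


Characteristic equation: r² - 456r + 51984 = 0, i.e. (r - 228)² = 0.
Repeated root r = 228; include an x factor for the second linearly independent solution.
General solution: y = (C₁ + C₂x)e^(228x).


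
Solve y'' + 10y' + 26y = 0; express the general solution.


Characteristic equation: r² + 10r + 26 = 0.
Discriminant is negative; roots r = -5 ± 1i (complex conjugate pair).
General solution uses e^(α x)(C₁ cos(β x) + C₂ sin(β x)): y = e^(-5x)(C₁cos(x) + C₂sin(x)).


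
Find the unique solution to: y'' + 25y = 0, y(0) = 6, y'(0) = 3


Characteristic roots of r² + 25 = 0 are ±5i, so y = C₁cos(5x) + C₂sin(5x).
Apply y(0) = 6: C₁ = 6. Differentiate and apply y'(0) = 3: 5·C₂ = 3, so C₂ = 3/5.
Particular solution: y = 6cos(5x) + (3/5)sin(5x).


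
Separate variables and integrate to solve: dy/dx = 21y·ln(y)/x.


Separate: dy/[y ln(y)] = 21 dx/x.
Substitute u = ln(y): du/u = 21 dx/x.
Integrate: ln|ln(y)| = 21ln|x| + C₀, hence ln(y) = C·x^21.


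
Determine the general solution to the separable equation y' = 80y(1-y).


Separate: dy/[y(1-y)] = 80 dx.
Partial fractions: 1/[y(1-y)] = 1/y + 1/(1-y).
Integrate: ln|y/(1-y)| = 80x + C₀.
Solve for y: y = 1/(1 + Ce^(-80x)).


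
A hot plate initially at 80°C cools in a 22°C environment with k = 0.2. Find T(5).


Newton's law: dT/dt = -k(T - T_a) has solution T(t) = T_a + (T₀ - T_a)e^(-kt).
Plug in T_a = 22, T₀ = 80, k = 0.2, t = 5: T(5) = 22 + (58)e^(-1.00) ≈ 43.3°C.


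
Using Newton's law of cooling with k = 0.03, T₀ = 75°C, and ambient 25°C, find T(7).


Newton's law: dT/dt = -k(T - T_a) has solution T(t) = T_a + (T₀ - T_a)e^(-kt).
Plug in T_a = 25, T₀ = 75, k = 0.03, t = 7: T(7) = 25 + (50)e^(-0.21) ≈ 65.5°C.


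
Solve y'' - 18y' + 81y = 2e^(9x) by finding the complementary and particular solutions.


Characteristic polynomial (r - 9)² = 0; repeated root r = 9.
y_h = (C₁ + C₂x)e^(9x). Forcing matches the repeated root (resonance), so try y_p = Ax² e^(9x).
Substitute and solve for A: 2A = 2, so A = 1.
General solution: y = (C₁ + C₂x + x²)e^(9x).


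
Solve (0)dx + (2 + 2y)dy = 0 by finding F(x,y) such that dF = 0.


Check exactness: ∂M/∂y = 0 and ∂N/∂x = 0; equal, so the equation is exact.
Integrate M with respect to x (treating y as constant): ∫M dx = 0 + h(y).
Differentiate w.r.t. y and set equal to N: the x-dependent terms already match, leaving h'(y) = 2 + 2y. Integrate: h(y) = 2y + y^2.
So F(x,y) = 2y + y^2.
General solution: 2y + y^2 = C.


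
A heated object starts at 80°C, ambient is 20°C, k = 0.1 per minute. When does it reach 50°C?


From T(t) = T_a + (T₀ - T_a)e^(-kt), set T(t) = 50:
(50 - 20) / (80 - 20) = e^(-0.1t), so t = -ln(0.500)/0.1 ≈ 6.9 minutes.


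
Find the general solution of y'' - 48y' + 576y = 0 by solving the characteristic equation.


Characteristic equation: r² - 48r + 576 = 0, i.e. (r - 24)² = 0.
Repeated root r = 24; include an x factor for the second linearly independent solution.
General solution: y = (C₁ + C₂x)e^(24x).


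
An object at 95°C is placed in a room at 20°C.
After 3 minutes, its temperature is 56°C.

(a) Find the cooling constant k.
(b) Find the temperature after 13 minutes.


Newton's law: T(t) = T_a + (T₀ - T_a)e^(-kt).
(a) Use T(3) = 56: (56 - 20)/(95 - 20) = e^(-k·3), so k = -ln(0.480)/3 ≈ 0.2447.
(b) Apply k to t = 13: T(13) = 20 + (75)e^(-3.181) ≈ 23.1°C.


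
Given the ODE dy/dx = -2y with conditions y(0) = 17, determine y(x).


General solution of y' = -2y is y = Ce^(-2x).
Apply y(0) = 17: C = 17.
Particular solution: y = 17e^(-2x).


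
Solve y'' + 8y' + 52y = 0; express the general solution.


Characteristic equation: r² + 8r + 52 = 0.
Discriminant is negative; roots r = -4 ± 6i (complex conjugate pair).
General solution uses e^(α x)(C₁ cos(β x) + C₂ sin(β x)): y = e^(-4x)(C₁cos(6x) + C₂sin(6x)).


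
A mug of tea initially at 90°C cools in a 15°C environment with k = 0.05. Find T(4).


Newton's law: dT/dt = -k(T - T_a) has solution T(t) = T_a + (T₀ - T_a)e^(-kt).
Plug in T_a = 15, T₀ = 90, k = 0.05, t = 4: T(4) = 15 + (75)e^(-0.20) ≈ 76.4°C.


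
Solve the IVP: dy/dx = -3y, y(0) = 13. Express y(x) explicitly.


General solution of y' = -3y is y = Ce^(-3x).
Apply y(0) = 13: C = 13.
Particular solution: y = 13e^(-3x).


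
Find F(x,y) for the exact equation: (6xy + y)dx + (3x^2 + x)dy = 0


Check exactness: ∂M/∂y = 6x + 1 and ∂N/∂x = 6x + 1; equal, so the equation is exact.
Integrate M with respect to x (treating y as constant): ∫M dx = 3x^2y + xy + h(y).
Differentiate w.r.t. y and set equal to N: all terms match, so h'(y) = 0 and h is a constant absorbed into C.
General solution: 3x^2y + xy = C.


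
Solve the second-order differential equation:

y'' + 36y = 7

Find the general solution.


Homogeneous part: r² + 36 = 0 ⇒ r = ±6i, so y_h = C₁cos(6x) + C₂sin(6x).
Try constant y_p = A; plug in: 36A = 7 ⇒ A = 7/36.
General solution: y = C₁cos(6x) + C₂sin(6x) + 7/36.


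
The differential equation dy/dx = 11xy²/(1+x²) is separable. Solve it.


Separate: dy/y² = 11x/(1+x²) dx.
Integrate LHS: ∫ dy/y² = -1/y.
Integrate RHS via u = 1+x²: (11/2)ln(1+x²) + C.
Result: -1/y = (11/2)ln(1+x²) + C.


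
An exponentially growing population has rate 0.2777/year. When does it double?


Exponential growth: P(t) = P₀ e^(0.2777t). Set P(t)/P₀ = 2: e^(0.2777t) = 2.
Solve: t = ln(2)/0.2777 ≈ 2.50 years.


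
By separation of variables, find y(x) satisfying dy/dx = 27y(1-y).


Separate: dy/[y(1-y)] = 27 dx.
Partial fractions: 1/[y(1-y)] = 1/y + 1/(1-y).
Integrate: ln|y/(1-y)| = 27x + C₀.
Solve for y: y = 1/(1 + Ce^(-27x)).


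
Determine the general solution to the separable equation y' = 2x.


Integrate both sides with respect to x: y = ∫ 2x dx = x^2 + C.


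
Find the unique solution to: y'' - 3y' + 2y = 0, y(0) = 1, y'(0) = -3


Characteristic roots of r² - 3r + 2 = 0 are 1, 2.
General solution y = c₁ e^(x) + c₂ e^(2x).
Apply y(0) = 1: c₁ + c₂ = 1. Apply y'(0) = -3: 1 c₁ + 2 c₂ = -3.
Solve: c₁ = 5, c₂ = -4.
Particular solution: y = 5e^(x) - 4e^(2x).


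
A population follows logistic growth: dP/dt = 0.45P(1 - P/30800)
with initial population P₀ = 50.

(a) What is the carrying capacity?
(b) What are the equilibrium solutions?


Logistic ODE dP/dt = 0.45P(1 - P/30800) has equilibria where dP/dt = 0, i.e. P = 0 or P = 30800.
The coefficient (1 - P/K) = 0 when P = K, identifying K = 30800 as the carrying capacity.
(a) K = 30800; (b) equilibria P = 0 and P = 30800.


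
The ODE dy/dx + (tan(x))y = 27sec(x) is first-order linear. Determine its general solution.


P(x) = tan(x) ⇒ μ = e^(∫tan(x)dx) = sec(x).
(sec(x) y)' = 27sec²(x) ⇒ sec(x) y = 27tan(x) + C.
Multiply by cos(x): y = 27sin(x) + C·cos(x).


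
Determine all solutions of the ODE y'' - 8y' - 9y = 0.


Characteristic equation: r² - 8r - 9 = 0.
Factor: (r + 1)(r - 9) = 0 ⇒ r = -1, 9 (distinct real).
General solution: y = C₁e^(-x) + C₂e^(9x).


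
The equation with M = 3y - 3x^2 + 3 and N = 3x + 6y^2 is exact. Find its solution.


Check exactness: ∂M/∂y = 3 and ∂N/∂x = 3; equal, so the equation is exact.
Integrate M with respect to x (treating y as constant): ∫M dx = 3xy - x^3 + 3x + h(y).
Differentiate w.r.t. y and set equal to N: the x-dependent terms already match, leaving h'(y) = 6y^2. Integrate: h(y) = 2y^3.
So F(x,y) = 3xy - x^3 + 3x + 2y^3.
General solution: 3xy - x^3 + 3x + 2y^3 = C.


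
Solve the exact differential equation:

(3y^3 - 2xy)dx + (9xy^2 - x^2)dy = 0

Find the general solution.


Check exactness: ∂M/∂y = 9y^2 - 2x and ∂N/∂x = 9y^2 - 2x; equal, so the equation is exact.
Integrate M with respect to x (treating y as constant): ∫M dx = 3xy^3 - x^2y + h(y).
Differentiate w.r.t. y and set equal to N: all terms match, so h'(y) = 0 and h is a constant absorbed into C.
General solution: 3xy^3 - x^2y = C.


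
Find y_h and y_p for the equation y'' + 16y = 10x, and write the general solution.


Homogeneous: r² + 16 = 0 ⇒ r = ±4i, y_h = C₁cos(4x) + C₂sin(4x).
Polynomial forcing; try y_p = Ax + B. Then y_p'' + 16 y_p = 16(Ax + B) = 10x, so B = 0 and A = 5/8.
General solution: y = C₁cos(4x) + C₂sin(4x) + (5/8)x.


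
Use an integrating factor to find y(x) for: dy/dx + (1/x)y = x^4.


P(x) = 1/x ⇒ μ = x^1.
(x^1 y)' = x^5 ⇒ x^1 y = x^6/(6) + C.
Solve for y: y = (1/6)x^5 + C/x^1.


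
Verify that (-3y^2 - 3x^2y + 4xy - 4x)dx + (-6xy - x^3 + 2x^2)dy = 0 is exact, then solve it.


Check exactness: ∂M/∂y = -6y - 3x^2 + 4x and ∂N/∂x = -6y - 3x^2 + 4x; equal, so the equation is exact.
Integrate M with respect to x (treating y as constant): ∫M dx = -3xy^2 - x^3y + 2x^2y - 2x^2 + h(y).
Differentiate w.r.t. y and set equal to N: all terms match, so h'(y) = 0 and h is a constant absorbed into C.
General solution: -3xy^2 - x^3y + 2x^2y - 2x^2 = C.


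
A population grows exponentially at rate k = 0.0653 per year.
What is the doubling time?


Exponential growth: P(t) = P₀ e^(0.0653t). Set P(t)/P₀ = 2: e^(0.0653t) = 2.
Solve: t = ln(2)/0.0653 ≈ 10.61 years.


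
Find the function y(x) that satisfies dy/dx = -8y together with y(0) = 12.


General solution of y' = -8y is y = Ce^(-8x).
Apply y(0) = 12: C = 12.
Particular solution: y = 12e^(-8x).


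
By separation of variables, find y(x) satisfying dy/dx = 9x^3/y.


Separate variables: y dy = 9x^3 dx.
Integrate both sides: y²/2 = (9/4)x^4 + C₀.
Multiply by 2: y² = (9/2)x^4 + C.


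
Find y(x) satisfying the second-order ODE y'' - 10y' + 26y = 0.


Characteristic equation: r² - 10r + 26 = 0.
Discriminant is negative; roots r = 5 ± 1i (complex conjugate pair).
General solution uses e^(α x)(C₁ cos(β x) + C₂ sin(β x)): y = e^(5x)(C₁cos(x) + C₂sin(x)).


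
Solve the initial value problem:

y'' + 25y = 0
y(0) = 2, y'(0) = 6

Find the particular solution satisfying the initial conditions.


Characteristic roots of r² + 25 = 0 are ±5i, so y = C₁cos(5x) + C₂sin(5x).
Apply y(0) = 2: C₁ = 2. Differentiate and apply y'(0) = 6: 5·C₂ = 6, so C₂ = 6/5.
Particular solution: y = 2cos(5x) + (6/5)sin(5x).


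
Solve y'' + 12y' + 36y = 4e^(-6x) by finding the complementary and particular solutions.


Characteristic polynomial (r + 6)² = 0; repeated root r = -6.
y_h = (C₁ + C₂x)e^(-6x). Forcing matches the repeated root (resonance), so try y_p = Ax² e^(-6x).
Substitute and solve for A: 2A = 4, so A = 2.
General solution: y = (C₁ + C₂x + 2x²)e^(-6x).


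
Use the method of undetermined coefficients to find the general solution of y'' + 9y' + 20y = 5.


Characteristic roots of r² + 9r + 20 = 0 are -5, -4.
y_h = C₁e^(-5x) + C₂e^(-4x).
Constant forcing; try y_p = A. Then 20A = 5 ⇒ A = 1/4.
General solution: y = C₁e^(-5x) + C₂e^(-4x) + 1/4.


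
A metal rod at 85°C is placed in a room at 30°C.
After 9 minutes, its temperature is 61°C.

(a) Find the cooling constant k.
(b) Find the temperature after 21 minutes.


Newton's law: T(t) = T_a + (T₀ - T_a)e^(-kt).
(a) Use T(9) = 61: (61 - 30)/(85 - 30) = e^(-k·9), so k = -ln(0.564)/9 ≈ 0.0637.
(b) Apply k to t = 21: T(21) = 30 + (55)e^(-1.338) ≈ 44.4°C.


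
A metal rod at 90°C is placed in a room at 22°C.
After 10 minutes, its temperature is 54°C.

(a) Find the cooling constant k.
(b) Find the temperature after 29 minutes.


Newton's law: T(t) = T_a + (T₀ - T_a)e^(-kt).
(a) Use T(10) = 54: (54 - 22)/(90 - 22) = e^(-k·10), so k = -ln(0.471)/10 ≈ 0.0754.
(b) Apply k to t = 29: T(29) = 22 + (68)e^(-2.186) ≈ 29.6°C.


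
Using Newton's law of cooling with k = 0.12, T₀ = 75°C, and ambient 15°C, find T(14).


Newton's law: dT/dt = -k(T - T_a) has solution T(t) = T_a + (T₀ - T_a)e^(-kt).
Plug in T_a = 15, T₀ = 75, k = 0.12, t = 14: T(14) = 15 + (60)e^(-1.68) ≈ 26.2°C.


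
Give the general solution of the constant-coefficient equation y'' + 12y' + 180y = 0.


Characteristic equation: r² + 12r + 180 = 0.
Discriminant is negative; roots r = -6 ± 12i (complex conjugate pair).
General solution uses e^(α x)(C₁ cos(β x) + C₂ sin(β x)): y = e^(-6x)(C₁cos(12x) + C₂sin(12x)).


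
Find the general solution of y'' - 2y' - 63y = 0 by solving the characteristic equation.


Characteristic equation: r² - 2r - 63 = 0.
Factor: (r - 9)(r + 7) = 0 ⇒ r = 9, -7 (distinct real).
General solution: y = C₁e^(9x) + C₂e^(-7x).


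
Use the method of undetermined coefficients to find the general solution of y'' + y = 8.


Homogeneous part: r² + 1 = 0 ⇒ r = ±1i, so y_h = C₁cos(x) + C₂sin(x).
Try constant y_p = A; plug in: 1A = 8 ⇒ A = 8.
General solution: y = C₁cos(x) + C₂sin(x) + 8.


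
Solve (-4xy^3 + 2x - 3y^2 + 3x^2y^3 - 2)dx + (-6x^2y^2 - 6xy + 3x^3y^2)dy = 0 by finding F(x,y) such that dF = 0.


Check exactness: ∂M/∂y = -12xy^2 - 6y + 9x^2y^2 and ∂N/∂x = -12xy^2 - 6y + 9x^2y^2; equal, so the equation is exact.
Integrate M with respect to x (treating y as constant): ∫M dx = -2x^2y^3 + x^2 - 3xy^2 + x^3y^3 - 2x + h(y).
Differentiate w.r.t. y and set equal to N: all terms match, so h'(y) = 0 and h is a constant absorbed into C.
General solution: -2x^2y^3 + x^2 - 3xy^2 + x^3y^3 - 2x = C.


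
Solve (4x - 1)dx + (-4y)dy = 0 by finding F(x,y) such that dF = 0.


Check exactness: ∂M/∂y = 0 and ∂N/∂x = 0; equal, so the equation is exact.
Integrate M with respect to x (treating y as constant): ∫M dx = 2x^2 - x + h(y).
Differentiate w.r.t. y and set equal to N: the x-dependent terms already match, leaving h'(y) = -4y. Integrate: h(y) = -2y^2.
So F(x,y) = 2x^2 - x - 2y^2.
General solution: 2x^2 - x - 2y^2 = C.


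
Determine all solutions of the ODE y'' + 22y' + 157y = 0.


Characteristic equation: r² + 22r + 157 = 0.
Discriminant is negative; roots r = -11 ± 6i (complex conjugate pair).
General solution uses e^(α x)(C₁ cos(β x) + C₂ sin(β x)): y = e^(-11x)(C₁cos(6x) + C₂sin(6x)).


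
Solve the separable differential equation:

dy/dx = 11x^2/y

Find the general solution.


Separate variables: y dy = 11x^2 dx.
Integrate both sides: y²/2 = (11/3)x^3 + C₀.
Multiply by 2: y² = (22/3)x^3 + C.


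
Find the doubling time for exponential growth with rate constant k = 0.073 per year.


Exponential growth: P(t) = P₀ e^(0.073t). Set P(t)/P₀ = 2: e^(0.073t) = 2.
Solve: t = ln(2)/0.073 ≈ 9.50 years.


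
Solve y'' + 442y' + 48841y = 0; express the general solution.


Characteristic equation: r² + 442r + 48841 = 0, i.e. (r + 221)² = 0.
Repeated root r = -221; include an x factor for the second linearly independent solution.
General solution: y = (C₁ + C₂x)e^(-221x).


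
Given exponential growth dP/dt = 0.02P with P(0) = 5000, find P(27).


The ODE dP/dt = 0.02P has solution P(t) = P(0)e^(0.02t).
Substitute P(0) = 5000 and t = 27: P(27) = 5000 e^(0.54) ≈ 8580.


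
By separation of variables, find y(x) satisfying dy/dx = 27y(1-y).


Separate: dy/[y(1-y)] = 27 dx.
Partial fractions: 1/[y(1-y)] = 1/y + 1/(1-y).
Integrate: ln|y/(1-y)| = 27x + C₀.
Solve for y: y = 1/(1 + Ce^(-27x)).


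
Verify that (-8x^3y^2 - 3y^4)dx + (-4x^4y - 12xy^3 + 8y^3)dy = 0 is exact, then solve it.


Check exactness: ∂M/∂y = -16x^3y - 12y^3 and ∂N/∂x = -16x^3y - 12y^3; equal, so the equation is exact.
Integrate M with respect to x (treating y as constant): ∫M dx = -2x^4y^2 - 3xy^4 + h(y).
Differentiate w.r.t. y and set equal to N: the x-dependent terms already match, leaving h'(y) = 8y^3. Integrate: h(y) = 2y^4.
So F(x,y) = -2x^4y^2 - 3xy^4 + 2y^4.
General solution: -2x^4y^2 - 3xy^4 + 2y^4 = C.


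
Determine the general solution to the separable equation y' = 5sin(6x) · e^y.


Separate: e^(-y) dy = 5sin(6x) dx.
Integrate: -e^(-y) = -(5/6)cos(6x) + C₀.
Rearrange: e^(-y) = (5/6)cos(6x) + C.


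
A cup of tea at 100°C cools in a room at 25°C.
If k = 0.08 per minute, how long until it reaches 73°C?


From T(t) = T_a + (T₀ - T_a)e^(-kt), set T(t) = 73:
(73 - 25) / (100 - 25) = e^(-0.08t), so t = -ln(0.640)/0.08 ≈ 5.6 minutes.


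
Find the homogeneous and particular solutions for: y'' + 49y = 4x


Homogeneous: r² + 49 = 0 ⇒ r = ±7i, y_h = C₁cos(7x) + C₂sin(7x).
Polynomial forcing; try y_p = Ax + B. Then y_p'' + 49 y_p = 49(Ax + B) = 4x, so B = 0 and A = 4/49.
General solution: y = C₁cos(7x) + C₂sin(7x) + (4/49)x.


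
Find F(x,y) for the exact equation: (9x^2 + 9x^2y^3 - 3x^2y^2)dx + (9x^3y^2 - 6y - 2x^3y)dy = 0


Check exactness: ∂M/∂y = 27x^2y^2 - 6x^2y and ∂N/∂x = 27x^2y^2 - 6x^2y; equal, so the equation is exact.
Integrate M with respect to x (treating y as constant): ∫M dx = 3x^3 + 3x^3y^3 - x^3y^2 + h(y).
Differentiate w.r.t. y and set equal to N: the x-dependent terms already match, leaving h'(y) = -6y. Integrate: h(y) = -3y^2.
So F(x,y) = 3x^3 + 3x^3y^3 - 3y^2 - x^3y^2.
General solution: 3x^3 + 3x^3y^3 - 3y^2 - x^3y^2 = C.


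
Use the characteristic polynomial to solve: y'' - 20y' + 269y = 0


Characteristic equation: r² - 20r + 269 = 0.
Discriminant is negative; roots r = 10 ± 13i (complex conjugate pair).
General solution uses e^(α x)(C₁ cos(β x) + C₂ sin(β x)): y = e^(10x)(C₁cos(13x) + C₂sin(13x)).


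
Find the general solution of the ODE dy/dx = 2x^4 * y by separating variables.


Separate variables: dy/y = 2x^4 dx.
Integrate: ln|y| = (2/5)x^5 + C₀.
Exponentiate: y = Ce^((2/5)x^5).


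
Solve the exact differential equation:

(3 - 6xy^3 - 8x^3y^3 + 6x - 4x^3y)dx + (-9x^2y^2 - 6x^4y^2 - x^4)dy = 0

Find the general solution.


Check exactness: ∂M/∂y = -18xy^2 - 24x^3y^2 - 4x^3 and ∂N/∂x = -18xy^2 - 24x^3y^2 - 4x^3; equal, so the equation is exact.
Integrate M with respect to x (treating y as constant): ∫M dx = 3x - 3x^2y^3 - 2x^4y^3 + 3x^2 - x^4y + h(y).
Differentiate w.r.t. y and set equal to N: all terms match, so h'(y) = 0 and h is a constant absorbed into C.
General solution: 3x - 3x^2y^3 - 2x^4y^3 + 3x^2 - x^4y = C.


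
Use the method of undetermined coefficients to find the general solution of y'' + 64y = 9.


Homogeneous part: r² + 64 = 0 ⇒ r = ±8i, so y_h = C₁cos(8x) + C₂sin(8x).
Try constant y_p = A; plug in: 64A = 9 ⇒ A = 9/64.
General solution: y = C₁cos(8x) + C₂sin(8x) + 9/64.


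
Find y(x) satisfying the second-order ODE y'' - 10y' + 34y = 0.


Characteristic equation: r² - 10r + 34 = 0.
Discriminant is negative; roots r = 5 ± 3i (complex conjugate pair).
General solution uses e^(α x)(C₁ cos(β x) + C₂ sin(β x)): y = e^(5x)(C₁cos(3x) + C₂sin(3x)).


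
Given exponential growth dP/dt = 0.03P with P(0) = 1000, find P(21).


The ODE dP/dt = 0.03P has solution P(t) = P(0)e^(0.03t).
Substitute P(0) = 1000 and t = 21: P(21) = 1000 e^(0.63) ≈ 1878.


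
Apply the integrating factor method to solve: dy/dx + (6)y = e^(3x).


P(x) = 6 ⇒ μ = e^(6x).
(μ y)' = e^(9x) ⇒ μ y = e^(9x)/9 + C.
Divide by μ: y = (1/9)e^(3x) + Ce^(-6x).


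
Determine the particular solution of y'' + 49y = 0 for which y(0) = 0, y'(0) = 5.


Characteristic roots of r² + 49 = 0 are ±7i, so y = C₁cos(7x) + C₂sin(7x).
Apply y(0) = 0: C₁ = 0. Differentiate and apply y'(0) = 5: 7·C₂ = 5, so C₂ = 5/7.
Particular solution: y = (5/7)sin(7x).


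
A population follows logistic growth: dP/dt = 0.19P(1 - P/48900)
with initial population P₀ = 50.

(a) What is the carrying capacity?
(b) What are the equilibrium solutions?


Logistic ODE dP/dt = 0.19P(1 - P/48900) has equilibria where dP/dt = 0, i.e. P = 0 or P = 48900.
The coefficient (1 - P/K) = 0 when P = K, identifying K = 48900 as the carrying capacity.
(a) K = 48900; (b) equilibria P = 0 and P = 48900.


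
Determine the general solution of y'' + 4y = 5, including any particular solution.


Homogeneous part: r² + 4 = 0 ⇒ r = ±2i, so y_h = C₁cos(2x) + C₂sin(2x).
Try constant y_p = A; plug in: 4A = 5 ⇒ A = 5/4.
General solution: y = C₁cos(2x) + C₂sin(2x) + 5/4.


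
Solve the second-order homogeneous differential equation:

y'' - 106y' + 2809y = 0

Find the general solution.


Characteristic equation: r² - 106r + 2809 = 0, i.e. (r - 53)² = 0.
Repeated root r = 53; include an x factor for the second linearly independent solution.
General solution: y = (C₁ + C₂x)e^(53x).


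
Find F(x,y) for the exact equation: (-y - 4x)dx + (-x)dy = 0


Check exactness: ∂M/∂y = -1 and ∂N/∂x = -1; equal, so the equation is exact.
Integrate M with respect to x (treating y as constant): ∫M dx = -xy - 2x^2 + h(y).
Differentiate w.r.t. y and set equal to N: all terms match, so h'(y) = 0 and h is a constant absorbed into C.
General solution: -xy - 2x^2 = C.


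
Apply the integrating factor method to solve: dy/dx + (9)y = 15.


P(x) = 9, Q(x) = 15; integrating factor μ = e^(9x).
(μ y)' = 15e^(9x) ⇒ μ y = (5/3)e^(9x) + C.
Divide by μ: y = 5/3 + Ce^(-9x).


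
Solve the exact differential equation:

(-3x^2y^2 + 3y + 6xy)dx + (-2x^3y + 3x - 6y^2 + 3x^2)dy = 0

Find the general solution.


Check exactness: ∂M/∂y = -6x^2y + 3 + 6x and ∂N/∂x = -6x^2y + 3 + 6x; equal, so the equation is exact.
Integrate M with respect to x (treating y as constant): ∫M dx = -x^3y^2 + 3xy + 3x^2y + h(y).
Differentiate w.r.t. y and set equal to N: the x-dependent terms already match, leaving h'(y) = -6y^2. Integrate: h(y) = -2y^3.
So F(x,y) = -x^3y^2 + 3xy - 2y^3 + 3x^2y.
General solution: -x^3y^2 + 3xy - 2y^3 + 3x^2y = C.


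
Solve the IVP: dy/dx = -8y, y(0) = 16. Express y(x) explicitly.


General solution of y' = -8y is y = Ce^(-8x).
Apply y(0) = 16: C = 16.
Particular solution: y = 16e^(-8x).


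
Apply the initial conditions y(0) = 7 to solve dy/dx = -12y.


General solution of y' = -12y is y = Ce^(-12x).
Apply y(0) = 7: C = 7.
Particular solution: y = 7e^(-12x).


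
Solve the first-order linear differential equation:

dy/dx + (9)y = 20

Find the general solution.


P(x) = 9, Q(x) = 20; integrating factor μ = e^(9x).
(μ y)' = 20e^(9x) ⇒ μ y = (20/9)e^(9x) + C.
Divide by μ: y = 20/9 + Ce^(-9x).


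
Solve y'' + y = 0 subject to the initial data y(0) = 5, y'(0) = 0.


Characteristic roots of r² + 1 = 0 are ±1i, so y = C₁cos(x) + C₂sin(x).
Apply y(0) = 5: C₁ = 5. Differentiate and apply y'(0) = 0: 1·C₂ = 0, so C₂ = 0.
Particular solution: y = 5cos(x).


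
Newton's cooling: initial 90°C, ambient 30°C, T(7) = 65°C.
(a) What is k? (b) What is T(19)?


Newton's law: T(t) = T_a + (T₀ - T_a)e^(-kt).
(a) Use T(7) = 65: (65 - 30)/(90 - 30) = e^(-k·7), so k = -ln(0.583)/7 ≈ 0.0770.
(b) Apply k to t = 19: T(19) = 30 + (60)e^(-1.463) ≈ 43.9°C.


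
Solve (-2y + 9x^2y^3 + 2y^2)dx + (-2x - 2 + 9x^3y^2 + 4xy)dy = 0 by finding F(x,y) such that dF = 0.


Check exactness: ∂M/∂y = -2 + 27x^2y^2 + 4y and ∂N/∂x = -2 + 27x^2y^2 + 4y; equal, so the equation is exact.
Integrate M with respect to x (treating y as constant): ∫M dx = -2xy + 3x^3y^3 + 2xy^2 + h(y).
Differentiate w.r.t. y and set equal to N: the x-dependent terms already match, leaving h'(y) = -2. Integrate: h(y) = -2y.
So F(x,y) = -2xy - 2y + 3x^3y^3 + 2xy^2.
General solution: -2xy - 2y + 3x^3y^3 + 2xy^2 = C.


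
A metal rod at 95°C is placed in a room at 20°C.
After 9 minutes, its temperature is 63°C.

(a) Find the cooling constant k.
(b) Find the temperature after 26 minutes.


Newton's law: T(t) = T_a + (T₀ - T_a)e^(-kt).
(a) Use T(9) = 63: (63 - 20)/(95 - 20) = e^(-k·9), so k = -ln(0.573)/9 ≈ 0.0618.
(b) Apply k to t = 26: T(26) = 20 + (75)e^(-1.607) ≈ 35.0°C.


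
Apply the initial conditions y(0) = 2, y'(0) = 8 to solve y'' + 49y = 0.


Characteristic roots of r² + 49 = 0 are ±7i, so y = C₁cos(7x) + C₂sin(7x).
Apply y(0) = 2: C₁ = 2. Differentiate and apply y'(0) = 8: 7·C₂ = 8, so C₂ = 8/7.
Particular solution: y = 2cos(7x) + (8/7)sin(7x).


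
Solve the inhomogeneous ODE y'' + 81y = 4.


Homogeneous part: r² + 81 = 0 ⇒ r = ±9i, so y_h = C₁cos(9x) + C₂sin(9x).
Try constant y_p = A; plug in: 81A = 4 ⇒ A = 4/81.
General solution: y = C₁cos(9x) + C₂sin(9x) + 4/81.


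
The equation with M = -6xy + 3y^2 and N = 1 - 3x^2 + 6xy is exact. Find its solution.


Check exactness: ∂M/∂y = -6x + 6y and ∂N/∂x = -6x + 6y; equal, so the equation is exact.
Integrate M with respect to x (treating y as constant): ∫M dx = -3x^2y + 3xy^2 + h(y).
Differentiate w.r.t. y and set equal to N: the x-dependent terms already match, leaving h'(y) = 1. Integrate: h(y) = y.
So F(x,y) = y - 3x^2y + 3xy^2.
General solution: y - 3x^2y + 3xy^2 = C.


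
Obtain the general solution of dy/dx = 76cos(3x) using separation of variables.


g(y) = 1, so integrate directly: y = ∫ 76cos(3x) dx = (76/3)sin(3x) + C.


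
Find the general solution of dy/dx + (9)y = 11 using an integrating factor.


P(x) = 9, Q(x) = 11; integrating factor μ = e^(9x).
(μ y)' = 11e^(9x) ⇒ μ y = (11/9)e^(9x) + C.
Divide by μ: y = 11/9 + Ce^(-9x).


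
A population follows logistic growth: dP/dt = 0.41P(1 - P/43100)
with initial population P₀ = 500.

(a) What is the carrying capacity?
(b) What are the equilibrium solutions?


Logistic ODE dP/dt = 0.41P(1 - P/43100) has equilibria where dP/dt = 0, i.e. P = 0 or P = 43100.
The coefficient (1 - P/K) = 0 when P = K, identifying K = 43100 as the carrying capacity.
(a) K = 43100; (b) equilibria P = 0 and P = 43100.


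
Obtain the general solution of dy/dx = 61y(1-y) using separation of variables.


Separate: dy/[y(1-y)] = 61 dx.
Partial fractions: 1/[y(1-y)] = 1/y + 1/(1-y).
Integrate: ln|y/(1-y)| = 61x + C₀.
Solve for y: y = 1/(1 + Ce^(-61x)).


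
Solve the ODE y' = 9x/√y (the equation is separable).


Separate: √y dy = 9x dx.
Integrate: (2/3)y^(3/2) = (9/2)x² + C.


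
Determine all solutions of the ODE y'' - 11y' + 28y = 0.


Characteristic equation: r² - 11r + 28 = 0.
Factor: (r - 7)(r - 4) = 0 ⇒ r = 7, 4 (distinct real).
General solution: y = C₁e^(7x) + C₂e^(4x).


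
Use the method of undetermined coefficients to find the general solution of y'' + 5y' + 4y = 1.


Characteristic roots of r² + 5r + 4 = 0 are -1, -4.
y_h = C₁e^(-x) + C₂e^(-4x).
Constant forcing; try y_p = A. Then 4A = 1 ⇒ A = 1/4.
General solution: y = C₁e^(-x) + C₂e^(-4x) + 1/4.


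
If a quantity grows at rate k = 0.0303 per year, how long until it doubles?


Exponential growth: P(t) = P₀ e^(0.0303t). Set P(t)/P₀ = 2: e^(0.0303t) = 2.
Solve: t = ln(2)/0.0303 ≈ 22.88 years.


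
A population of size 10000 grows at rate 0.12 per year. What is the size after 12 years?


The ODE dP/dt = 0.12P has solution P(t) = P(0)e^(0.12t).
Substitute P(0) = 10000 and t = 12: P(12) = 10000 e^(1.44) ≈ 42207.


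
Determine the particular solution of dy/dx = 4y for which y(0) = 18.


General solution of y' = 4y is y = Ce^(4x).
Apply y(0) = 18: C = 18.
Particular solution: y = 18e^(4x).


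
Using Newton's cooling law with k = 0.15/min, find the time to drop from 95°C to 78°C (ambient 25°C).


From T(t) = T_a + (T₀ - T_a)e^(-kt), set T(t) = 78:
(78 - 25) / (95 - 25) = e^(-0.15t), so t = -ln(0.757)/0.15 ≈ 1.9 minutes.


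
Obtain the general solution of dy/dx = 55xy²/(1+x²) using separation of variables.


Separate: dy/y² = 55x/(1+x²) dx.
Integrate LHS: ∫ dy/y² = -1/y.
Integrate RHS via u = 1+x²: (55/2)ln(1+x²) + C.
Result: -1/y = (55/2)ln(1+x²) + C.


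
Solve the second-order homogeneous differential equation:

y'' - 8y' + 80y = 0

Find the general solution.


Characteristic equation: r² - 8r + 80 = 0.
Discriminant is negative; roots r = 4 ± 8i (complex conjugate pair).
General solution uses e^(α x)(C₁ cos(β x) + C₂ sin(β x)): y = e^(4x)(C₁cos(8x) + C₂sin(8x)).


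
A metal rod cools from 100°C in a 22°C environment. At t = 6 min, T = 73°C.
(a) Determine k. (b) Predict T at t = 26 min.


Newton's law: T(t) = T_a + (T₀ - T_a)e^(-kt).
(a) Use T(6) = 73: (73 - 22)/(100 - 22) = e^(-k·6), so k = -ln(0.654)/6 ≈ 0.0708.
(b) Apply k to t = 26: T(26) = 22 + (78)e^(-1.841) ≈ 34.4°C.


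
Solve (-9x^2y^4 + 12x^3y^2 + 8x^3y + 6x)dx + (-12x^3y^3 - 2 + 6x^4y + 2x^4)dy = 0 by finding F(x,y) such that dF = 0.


Check exactness: ∂M/∂y = -36x^2y^3 + 24x^3y + 8x^3 and ∂N/∂x = -36x^2y^3 + 24x^3y + 8x^3; equal, so the equation is exact.
Integrate M with respect to x (treating y as constant): ∫M dx = -3x^3y^4 + 3x^4y^2 + 2x^4y + 3x^2 + h(y).
Differentiate w.r.t. y and set equal to N: the x-dependent terms already match, leaving h'(y) = -2. Integrate: h(y) = -2y.
So F(x,y) = -3x^3y^4 - 2y + 3x^4y^2 + 2x^4y + 3x^2.
General solution: -3x^3y^4 - 2y + 3x^4y^2 + 2x^4y + 3x^2 = C.


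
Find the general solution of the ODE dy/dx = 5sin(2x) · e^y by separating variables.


Separate: e^(-y) dy = 5sin(2x) dx.
Integrate: -e^(-y) = -(5/2)cos(2x) + C₀.
Rearrange: e^(-y) = (5/2)cos(2x) + C.


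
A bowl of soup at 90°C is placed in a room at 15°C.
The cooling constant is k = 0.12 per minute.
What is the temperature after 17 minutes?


Newton's law: dT/dt = -k(T - T_a) has solution T(t) = T_a + (T₀ - T_a)e^(-kt).
Plug in T_a = 15, T₀ = 90, k = 0.12, t = 17: T(17) = 15 + (75)e^(-2.04) ≈ 24.8°C.


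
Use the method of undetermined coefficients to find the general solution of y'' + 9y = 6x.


Homogeneous: r² + 9 = 0 ⇒ r = ±3i, y_h = C₁cos(3x) + C₂sin(3x).
Polynomial forcing; try y_p = Ax + B. Then y_p'' + 9 y_p = 9(Ax + B) = 6x, so B = 0 and A = 2/3.
General solution: y = C₁cos(3x) + C₂sin(3x) + (2/3)x.


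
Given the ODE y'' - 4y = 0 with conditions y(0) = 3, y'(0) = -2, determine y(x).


Characteristic roots of r² - 4 = 0 are 2, -2.
General solution y = c₁ e^(2x) + c₂ e^(-2x).
Apply y(0) = 3: c₁ + c₂ = 3. Apply y'(0) = -2: 2 c₁ - 2 c₂ = -2.
Solve: c₁ = 1, c₂ = 2.
Particular solution: y = e^(2x) + 2e^(-2x).


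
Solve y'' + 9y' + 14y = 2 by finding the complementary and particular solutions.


Characteristic roots of r² + 9r + 14 = 0 are -2, -7.
y_h = C₁e^(-2x) + C₂e^(-7x).
Constant forcing; try y_p = A. Then 14A = 2 ⇒ A = 1/7.
General solution: y = C₁e^(-2x) + C₂e^(-7x) + 1/7.


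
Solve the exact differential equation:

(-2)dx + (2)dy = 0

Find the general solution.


Check exactness: ∂M/∂y = 0 and ∂N/∂x = 0; equal, so the equation is exact.
Integrate M with respect to x (treating y as constant): ∫M dx = -2x + h(y).
Differentiate w.r.t. y and set equal to N: the x-dependent terms already match, leaving h'(y) = 2. Integrate: h(y) = 2y.
So F(x,y) = 2y - 2x.
General solution: 2y - 2x = C.


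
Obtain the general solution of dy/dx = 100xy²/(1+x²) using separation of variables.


Separate: dy/y² = 100x/(1+x²) dx.
Integrate LHS: ∫ dy/y² = -1/y.
Integrate RHS via u = 1+x²: 50ln(1+x²) + C.
Result: -1/y = 50ln(1+x²) + C.


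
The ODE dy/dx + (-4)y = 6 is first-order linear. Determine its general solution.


P(x) = -4 ⇒ μ = e^(-4x).
(μ y)' = 6e^(-4x) ⇒ μ y = -(3/2)e^(-4x) + C.
Divide by μ: y = -3/2 + Ce^(4x).


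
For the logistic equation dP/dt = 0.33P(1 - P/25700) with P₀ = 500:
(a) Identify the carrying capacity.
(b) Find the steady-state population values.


Logistic ODE dP/dt = 0.33P(1 - P/25700) has equilibria where dP/dt = 0, i.e. P = 0 or P = 25700.
The coefficient (1 - P/K) = 0 when P = K, identifying K = 25700 as the carrying capacity.
(a) K = 25700; (b) equilibria P = 0 and P = 25700.


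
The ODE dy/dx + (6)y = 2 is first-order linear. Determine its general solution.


P(x) = 6, Q(x) = 2; integrating factor μ = e^(6x).
(μ y)' = 2e^(6x) ⇒ μ y = (1/3)e^(6x) + C.
Divide by μ: y = 1/3 + Ce^(-6x).


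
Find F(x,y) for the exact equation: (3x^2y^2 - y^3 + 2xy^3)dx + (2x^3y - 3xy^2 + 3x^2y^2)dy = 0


Check exactness: ∂M/∂y = 6x^2y - 3y^2 + 6xy^2 and ∂N/∂x = 6x^2y - 3y^2 + 6xy^2; equal, so the equation is exact.
Integrate M with respect to x (treating y as constant): ∫M dx = x^3y^2 - xy^3 + x^2y^3 + h(y).
Differentiate w.r.t. y and set equal to N: all terms match, so h'(y) = 0 and h is a constant absorbed into C.
General solution: x^3y^2 - xy^3 + x^2y^3 = C.


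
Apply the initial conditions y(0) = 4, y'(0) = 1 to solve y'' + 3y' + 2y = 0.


Characteristic roots of r² + 3r + 2 = 0 are -2, -1.
General solution y = c₁ e^(-2x) + c₂ e^(-x).
Apply y(0) = 4: c₁ + c₂ = 4. Apply y'(0) = 1: -2 c₁ - 1 c₂ = 1.
Solve: c₁ = -5, c₂ = 9.
Particular solution: y = -5e^(-2x) + 9e^(-x).


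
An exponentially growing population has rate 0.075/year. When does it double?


Exponential growth: P(t) = P₀ e^(0.075t). Set P(t)/P₀ = 2: e^(0.075t) = 2.
Solve: t = ln(2)/0.075 ≈ 9.24 years.


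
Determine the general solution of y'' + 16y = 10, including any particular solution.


Homogeneous part: r² + 16 = 0 ⇒ r = ±4i, so y_h = C₁cos(4x) + C₂sin(4x).
Try constant y_p = A; plug in: 16A = 10 ⇒ A = 5/8.
General solution: y = C₁cos(4x) + C₂sin(4x) + 5/8.


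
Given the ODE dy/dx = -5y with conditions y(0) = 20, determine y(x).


General solution of y' = -5y is y = Ce^(-5x).
Apply y(0) = 20: C = 20.
Particular solution: y = 20e^(-5x).


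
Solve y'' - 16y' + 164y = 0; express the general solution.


Characteristic equation: r² - 16r + 164 = 0.
Discriminant is negative; roots r = 8 ± 10i (complex conjugate pair).
General solution uses e^(α x)(C₁ cos(β x) + C₂ sin(β x)): y = e^(8x)(C₁cos(10x) + C₂sin(10x)).


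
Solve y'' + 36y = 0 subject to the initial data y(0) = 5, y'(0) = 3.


Characteristic roots of r² + 36 = 0 are ±6i, so y = C₁cos(6x) + C₂sin(6x).
Apply y(0) = 5: C₁ = 5. Differentiate and apply y'(0) = 3: 6·C₂ = 3, so C₂ = 1/2.
Particular solution: y = 5cos(6x) + (1/2)sin(6x).
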